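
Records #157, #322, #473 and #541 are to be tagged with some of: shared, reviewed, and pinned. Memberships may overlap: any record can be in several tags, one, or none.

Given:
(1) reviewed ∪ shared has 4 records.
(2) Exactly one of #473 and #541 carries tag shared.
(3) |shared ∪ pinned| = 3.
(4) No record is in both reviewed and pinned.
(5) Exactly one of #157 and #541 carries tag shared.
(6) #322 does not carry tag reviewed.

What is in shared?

shared = {#157, #322, #473}

From (6): #322 ∉ reviewed.
Suppose #157 ∉ shared: no assignment then satisfies all the clues, so #157 ∈ shared.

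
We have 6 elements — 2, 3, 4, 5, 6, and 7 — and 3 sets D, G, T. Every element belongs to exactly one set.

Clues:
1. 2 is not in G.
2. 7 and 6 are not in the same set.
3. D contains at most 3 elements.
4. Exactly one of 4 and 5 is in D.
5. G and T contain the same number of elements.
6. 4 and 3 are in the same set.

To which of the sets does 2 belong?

2: T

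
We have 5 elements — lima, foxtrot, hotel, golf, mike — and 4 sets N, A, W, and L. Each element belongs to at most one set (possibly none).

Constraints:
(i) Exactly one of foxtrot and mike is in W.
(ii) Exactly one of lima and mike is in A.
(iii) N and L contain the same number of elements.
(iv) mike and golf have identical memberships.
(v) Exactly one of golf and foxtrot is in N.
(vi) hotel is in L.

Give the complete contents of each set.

N = {foxtrot}; A = {lima}; W = {golf, mike}; L = {hotel}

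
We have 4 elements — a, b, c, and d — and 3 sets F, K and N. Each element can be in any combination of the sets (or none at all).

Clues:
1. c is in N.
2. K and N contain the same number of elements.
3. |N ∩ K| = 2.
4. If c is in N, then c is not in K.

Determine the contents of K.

K = {a, b, d}

From (1): c ∈ N.
(4): c ∉ K.
Suppose a ∉ K: no assignment then satisfies all the clues, so a ∈ K.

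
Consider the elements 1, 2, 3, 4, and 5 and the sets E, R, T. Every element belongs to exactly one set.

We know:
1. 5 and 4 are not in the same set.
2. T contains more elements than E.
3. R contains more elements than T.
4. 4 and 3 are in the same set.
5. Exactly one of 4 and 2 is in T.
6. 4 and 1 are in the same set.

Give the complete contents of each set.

E = {}; R = {1, 3, 4}; T = {2, 5}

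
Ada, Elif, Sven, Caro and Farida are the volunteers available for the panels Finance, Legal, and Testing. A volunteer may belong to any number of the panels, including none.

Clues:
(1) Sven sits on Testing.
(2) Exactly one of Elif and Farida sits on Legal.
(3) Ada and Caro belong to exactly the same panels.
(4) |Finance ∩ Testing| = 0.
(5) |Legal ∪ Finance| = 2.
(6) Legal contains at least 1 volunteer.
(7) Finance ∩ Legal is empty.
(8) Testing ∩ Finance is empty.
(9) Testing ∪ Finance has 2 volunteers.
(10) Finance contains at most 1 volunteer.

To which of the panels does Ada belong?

From (1): Sven ∈ Testing.
(8) (disjoint): Sven ∉ Finance.
Suppose Ada ∈ Finance: no assignment then satisfies all the clues, so Ada ∉ Finance.

Ada: none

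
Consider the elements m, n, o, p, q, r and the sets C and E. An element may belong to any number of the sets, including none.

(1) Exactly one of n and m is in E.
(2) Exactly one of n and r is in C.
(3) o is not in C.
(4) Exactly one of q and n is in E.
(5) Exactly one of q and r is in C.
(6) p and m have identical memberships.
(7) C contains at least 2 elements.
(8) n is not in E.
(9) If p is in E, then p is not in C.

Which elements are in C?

C = {n, q}

From (3): o ∉ C.
From (8): n ∉ E.
(1) (exactly one): m ∈ E.
(4) (exactly one): q ∈ E.
(6): p matches m: p ∈ E.
(9): p ∉ C.
(6): m matches p: m ∉ C.
Suppose n ∉ C: no assignment then satisfies all the clues, so n ∈ C.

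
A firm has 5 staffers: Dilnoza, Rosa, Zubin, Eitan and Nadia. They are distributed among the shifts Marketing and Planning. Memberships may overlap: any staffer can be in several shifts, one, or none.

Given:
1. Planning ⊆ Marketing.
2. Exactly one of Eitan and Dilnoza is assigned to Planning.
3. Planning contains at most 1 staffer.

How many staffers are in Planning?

1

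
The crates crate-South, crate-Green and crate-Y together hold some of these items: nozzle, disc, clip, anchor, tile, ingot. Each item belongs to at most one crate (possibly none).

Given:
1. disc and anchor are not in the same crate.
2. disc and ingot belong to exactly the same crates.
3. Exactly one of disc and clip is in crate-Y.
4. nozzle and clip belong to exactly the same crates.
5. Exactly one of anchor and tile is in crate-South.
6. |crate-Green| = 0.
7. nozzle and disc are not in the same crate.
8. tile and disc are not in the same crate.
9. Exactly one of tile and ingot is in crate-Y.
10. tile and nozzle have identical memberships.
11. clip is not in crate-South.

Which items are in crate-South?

crate-South = {anchor}

From (11): clip ∉ crate-South.
(4): nozzle matches clip: nozzle ∉ crate-South.
(6): crate-Green already has 0, so the rest are out.
(10): tile matches nozzle: tile ∉ crate-South.
(5) (exactly one): anchor ∈ crate-South.
(1): disc ∉ crate-South.
(2): ingot matches disc: ingot ∉ crate-South.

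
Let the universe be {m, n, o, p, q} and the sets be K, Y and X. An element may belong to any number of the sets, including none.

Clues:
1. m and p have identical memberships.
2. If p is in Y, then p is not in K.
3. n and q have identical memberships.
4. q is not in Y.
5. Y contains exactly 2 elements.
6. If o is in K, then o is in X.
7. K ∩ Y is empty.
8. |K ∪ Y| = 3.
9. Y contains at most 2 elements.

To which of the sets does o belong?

o: K, X

From (4): q ∉ Y.
(3): n matches q: n ∉ Y.
Suppose o ∉ K: no assignment then satisfies all the clues, so o ∈ K.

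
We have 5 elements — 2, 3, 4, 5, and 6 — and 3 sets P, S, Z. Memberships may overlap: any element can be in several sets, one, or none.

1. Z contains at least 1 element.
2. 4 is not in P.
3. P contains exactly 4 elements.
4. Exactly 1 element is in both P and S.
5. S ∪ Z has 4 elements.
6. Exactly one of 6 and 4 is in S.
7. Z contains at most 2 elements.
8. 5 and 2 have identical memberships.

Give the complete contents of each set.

P = {2, 3, 5, 6}; S = {3, 4}; Z = {2, 5}

From (2): 4 ∉ P.
(3): only 4 candidates remain for P, so all are in.
Suppose 2 ∈ S: no assignment then satisfies all the clues, so 2 ∉ S.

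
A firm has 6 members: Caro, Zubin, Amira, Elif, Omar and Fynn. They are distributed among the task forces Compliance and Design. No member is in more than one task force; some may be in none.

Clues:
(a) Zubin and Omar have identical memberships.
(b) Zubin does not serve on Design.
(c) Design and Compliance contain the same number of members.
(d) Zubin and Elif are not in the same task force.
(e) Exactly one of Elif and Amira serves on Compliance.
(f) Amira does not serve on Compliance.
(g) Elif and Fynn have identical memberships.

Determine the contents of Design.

Design = {Amira, Caro}

From (b): Zubin ∉ Design.
From (f): Amira ∉ Compliance.
(a): Omar matches Zubin: Omar ∉ Design.
(e) (exactly one): Elif ∈ Compliance.
(g): Fynn matches Elif: Fynn ∈ Compliance.
(d): Zubin ∉ Compliance.
(a): Omar matches Zubin: Omar ∉ Compliance.
Suppose Caro ∉ Design: no assignment then satisfies all the clues, so Caro ∈ Design.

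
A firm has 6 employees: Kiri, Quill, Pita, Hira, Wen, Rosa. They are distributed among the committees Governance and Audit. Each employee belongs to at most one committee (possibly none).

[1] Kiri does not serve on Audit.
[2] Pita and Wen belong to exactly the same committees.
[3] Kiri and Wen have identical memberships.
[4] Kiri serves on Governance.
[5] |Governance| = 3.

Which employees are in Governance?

Governance = {Kiri, Pita, Wen}

From (1): Kiri ∉ Audit.
From (4): Kiri ∈ Governance.
(3): Wen matches Kiri: Wen ∈ Governance.
(2): Pita matches Wen: Pita ∈ Governance.
(5): Governance already has 3, so the rest are out.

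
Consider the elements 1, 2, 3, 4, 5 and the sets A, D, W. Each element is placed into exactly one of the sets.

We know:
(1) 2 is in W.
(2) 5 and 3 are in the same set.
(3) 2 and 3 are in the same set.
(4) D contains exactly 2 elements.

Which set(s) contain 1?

1: D

From (1): 2 ∈ W.
(3): 3 matches 2: 3 ∉ A.
(3): 3 matches 2: 3 ∉ D.
(3): 3 matches 2: 3 ∈ W.
(2): 5 matches 3: 5 ∉ A.
(2): 5 matches 3: 5 ∉ D.
(2): 5 matches 3: 5 ∈ W.
(4): only 2 candidates remain for D, so all are in.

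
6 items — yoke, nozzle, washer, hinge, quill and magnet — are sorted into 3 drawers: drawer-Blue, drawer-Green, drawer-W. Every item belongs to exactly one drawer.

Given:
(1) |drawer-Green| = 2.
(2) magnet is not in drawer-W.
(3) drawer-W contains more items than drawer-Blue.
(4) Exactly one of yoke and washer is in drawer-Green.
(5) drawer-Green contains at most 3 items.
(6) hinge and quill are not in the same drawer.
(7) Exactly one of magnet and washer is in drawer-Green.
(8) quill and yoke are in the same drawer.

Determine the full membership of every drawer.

drawer-Blue = {magnet}; drawer-Green = {hinge, washer}; drawer-W = {nozzle, quill, yoke}

From (2): magnet ∉ drawer-W.
Suppose yoke ∈ drawer-Blue: no assignment then satisfies all the clues, so yoke ∉ drawer-Blue.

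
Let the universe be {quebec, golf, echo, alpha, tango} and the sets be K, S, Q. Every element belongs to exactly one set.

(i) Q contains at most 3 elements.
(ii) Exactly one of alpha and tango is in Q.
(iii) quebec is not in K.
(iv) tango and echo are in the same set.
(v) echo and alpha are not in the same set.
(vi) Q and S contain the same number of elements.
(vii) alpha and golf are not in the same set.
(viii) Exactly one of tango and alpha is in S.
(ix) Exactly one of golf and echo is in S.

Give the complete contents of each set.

From (iii): quebec ∉ K.
Suppose quebec ∈ S: no assignment then satisfies all the clues, so quebec ∉ S.

K = {golf}; S = {echo, tango}; Q = {alpha, quebec}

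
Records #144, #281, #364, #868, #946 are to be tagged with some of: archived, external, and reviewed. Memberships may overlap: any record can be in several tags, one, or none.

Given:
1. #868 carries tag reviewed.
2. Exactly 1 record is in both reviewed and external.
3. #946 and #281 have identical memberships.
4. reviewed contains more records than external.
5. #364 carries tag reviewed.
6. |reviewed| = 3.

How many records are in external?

1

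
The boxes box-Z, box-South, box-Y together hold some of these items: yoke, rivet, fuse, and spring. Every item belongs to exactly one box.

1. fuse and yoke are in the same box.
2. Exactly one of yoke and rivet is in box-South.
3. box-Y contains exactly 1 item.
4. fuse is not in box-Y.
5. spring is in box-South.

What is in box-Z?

From (4): fuse ∉ box-Y.
From (5): spring ∈ box-South.
(1): yoke matches fuse: yoke ∉ box-Y.
(3): only 1 candidates remain for box-Y, so all are in.
(2) (exactly one): yoke ∈ box-South.
(1): fuse matches yoke: fuse ∉ box-Z.
(1): fuse matches yoke: fuse ∈ box-South.

box-Z = {}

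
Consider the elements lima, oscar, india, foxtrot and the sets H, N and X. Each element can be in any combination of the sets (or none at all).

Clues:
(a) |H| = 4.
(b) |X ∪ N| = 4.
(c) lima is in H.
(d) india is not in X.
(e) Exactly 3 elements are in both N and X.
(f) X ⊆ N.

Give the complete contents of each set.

H = {foxtrot, india, lima, oscar}; N = {foxtrot, india, lima, oscar}; X = {foxtrot, lima, oscar}

From (c): lima ∈ H.
From (d): india ∉ X.
(a): only 4 candidates remain for H, so all are in.
Suppose lima ∉ N: no assignment then satisfies all the clues, so lima ∈ N.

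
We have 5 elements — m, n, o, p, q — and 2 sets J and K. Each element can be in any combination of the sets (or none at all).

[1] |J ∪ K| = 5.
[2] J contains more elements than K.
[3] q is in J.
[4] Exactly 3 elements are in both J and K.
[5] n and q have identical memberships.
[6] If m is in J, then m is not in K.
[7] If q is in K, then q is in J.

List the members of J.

J = {m, n, o, p, q}

From (3): q ∈ J.
(5): n matches q: n ∈ J.
Suppose m ∉ J: no assignment then satisfies all the clues, so m ∈ J.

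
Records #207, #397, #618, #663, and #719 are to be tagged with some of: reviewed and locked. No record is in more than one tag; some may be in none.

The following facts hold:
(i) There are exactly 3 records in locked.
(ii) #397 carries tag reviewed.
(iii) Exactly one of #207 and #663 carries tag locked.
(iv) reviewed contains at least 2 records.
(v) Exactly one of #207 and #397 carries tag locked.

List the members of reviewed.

reviewed = {#397, #663}

From (ii): #397 ∈ reviewed.
(v) (exactly one): #207 ∈ locked.
(iii) (exactly one): #663 ∉ locked.
(i): only 3 candidates remain for locked, so all are in.
(iv): only 2 candidates remain for reviewed, so all are in.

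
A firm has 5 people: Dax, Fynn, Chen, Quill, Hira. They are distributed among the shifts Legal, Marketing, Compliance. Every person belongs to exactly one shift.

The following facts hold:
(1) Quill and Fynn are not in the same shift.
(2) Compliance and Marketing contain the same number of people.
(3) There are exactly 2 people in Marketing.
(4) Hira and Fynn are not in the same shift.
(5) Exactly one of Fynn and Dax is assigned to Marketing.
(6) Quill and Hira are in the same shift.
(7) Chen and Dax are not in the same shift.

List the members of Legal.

Legal = {Dax}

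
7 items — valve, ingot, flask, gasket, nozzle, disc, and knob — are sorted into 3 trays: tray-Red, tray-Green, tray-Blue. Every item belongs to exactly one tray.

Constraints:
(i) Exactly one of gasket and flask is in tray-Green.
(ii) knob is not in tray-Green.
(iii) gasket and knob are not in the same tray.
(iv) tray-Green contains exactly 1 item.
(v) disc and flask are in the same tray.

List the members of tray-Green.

tray-Green = {gasket}

From (ii): knob ∉ tray-Green.
Suppose valve ∈ tray-Green: no assignment then satisfies all the clues, so valve ∉ tray-Green.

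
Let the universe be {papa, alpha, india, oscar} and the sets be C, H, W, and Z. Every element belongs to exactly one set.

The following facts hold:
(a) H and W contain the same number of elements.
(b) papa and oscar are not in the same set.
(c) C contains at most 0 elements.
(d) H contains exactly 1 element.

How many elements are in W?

1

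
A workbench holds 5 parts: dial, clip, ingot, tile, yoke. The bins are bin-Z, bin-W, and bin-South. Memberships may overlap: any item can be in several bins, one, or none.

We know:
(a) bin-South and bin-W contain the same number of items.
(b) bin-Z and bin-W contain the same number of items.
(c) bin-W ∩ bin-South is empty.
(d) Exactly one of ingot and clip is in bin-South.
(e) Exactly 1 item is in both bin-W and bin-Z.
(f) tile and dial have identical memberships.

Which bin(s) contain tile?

tile: none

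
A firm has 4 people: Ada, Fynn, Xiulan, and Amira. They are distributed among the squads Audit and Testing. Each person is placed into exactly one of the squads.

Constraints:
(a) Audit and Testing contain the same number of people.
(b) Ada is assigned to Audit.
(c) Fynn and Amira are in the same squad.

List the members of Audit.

Audit = {Ada, Xiulan}

From (b): Ada ∈ Audit.
Suppose Fynn ∈ Audit: no assignment then satisfies all the clues, so Fynn ∉ Audit.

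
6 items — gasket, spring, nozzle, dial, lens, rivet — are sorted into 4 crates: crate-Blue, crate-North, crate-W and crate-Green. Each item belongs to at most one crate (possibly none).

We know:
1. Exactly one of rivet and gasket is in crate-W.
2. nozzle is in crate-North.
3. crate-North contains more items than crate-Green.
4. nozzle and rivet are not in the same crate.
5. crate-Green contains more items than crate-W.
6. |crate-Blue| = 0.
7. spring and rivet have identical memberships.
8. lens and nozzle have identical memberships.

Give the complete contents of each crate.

crate-Blue = {}; crate-North = {dial, lens, nozzle}; crate-W = {gasket}; crate-Green = {rivet, spring}

From (2): nozzle ∈ crate-North.
(4): rivet ∉ crate-North.
(6): crate-Blue already has 0, so the rest are out.
(7): spring matches rivet: spring ∉ crate-North.
(8): lens matches nozzle: lens ∈ crate-North.
Suppose gasket ∈ crate-North: no assignment then satisfies all the clues, so gasket ∉ crate-North.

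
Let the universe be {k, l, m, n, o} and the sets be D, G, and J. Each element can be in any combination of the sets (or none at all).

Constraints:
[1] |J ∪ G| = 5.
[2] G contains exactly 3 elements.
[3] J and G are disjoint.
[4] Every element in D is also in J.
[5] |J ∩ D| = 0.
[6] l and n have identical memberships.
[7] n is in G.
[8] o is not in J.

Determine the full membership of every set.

D = {}; G = {l, n, o}; J = {k, m}

From (7): n ∈ G.
From (8): o ∉ J.
(3) (disjoint): n ∉ J.
(4) contrapositive: n ∉ D.
(4) contrapositive: o ∉ D.
(6): l matches n: l ∉ D.
(6): l matches n: l ∈ G.
(6): l matches n: l ∉ J.
Suppose k ∈ D: no assignment then satisfies all the clues, so k ∉ D.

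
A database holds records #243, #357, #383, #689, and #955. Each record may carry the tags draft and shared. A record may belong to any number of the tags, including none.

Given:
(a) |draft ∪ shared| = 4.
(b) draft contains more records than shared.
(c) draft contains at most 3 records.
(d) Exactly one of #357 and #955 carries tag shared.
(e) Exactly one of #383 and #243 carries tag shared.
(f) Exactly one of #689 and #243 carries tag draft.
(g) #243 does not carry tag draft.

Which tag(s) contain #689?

From (g): #243 ∉ draft.
(f) (exactly one): #689 ∈ draft.
Suppose #689 ∈ shared: no assignment then satisfies all the clues, so #689 ∉ shared.

#689: draft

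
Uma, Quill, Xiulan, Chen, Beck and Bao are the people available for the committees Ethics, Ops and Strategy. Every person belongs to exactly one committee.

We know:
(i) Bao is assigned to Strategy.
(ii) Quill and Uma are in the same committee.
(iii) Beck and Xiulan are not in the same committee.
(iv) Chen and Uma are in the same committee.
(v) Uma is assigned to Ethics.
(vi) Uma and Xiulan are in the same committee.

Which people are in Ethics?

Ethics = {Chen, Quill, Uma, Xiulan}

From (i): Bao ∈ Strategy.
From (v): Uma ∈ Ethics.
(ii): Quill matches Uma: Quill ∈ Ethics.
(iv): Chen matches Uma: Chen ∈ Ethics.
(vi): Xiulan matches Uma: Xiulan ∈ Ethics.
(iii): Beck ∉ Ethics.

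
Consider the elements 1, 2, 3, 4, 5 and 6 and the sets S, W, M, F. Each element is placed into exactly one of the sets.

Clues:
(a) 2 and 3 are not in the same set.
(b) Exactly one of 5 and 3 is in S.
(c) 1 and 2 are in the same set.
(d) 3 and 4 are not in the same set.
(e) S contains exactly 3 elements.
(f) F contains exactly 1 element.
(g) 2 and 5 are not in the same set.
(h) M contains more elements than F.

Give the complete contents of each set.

S = {4, 5, 6}; W = {}; M = {1, 2}; F = {3}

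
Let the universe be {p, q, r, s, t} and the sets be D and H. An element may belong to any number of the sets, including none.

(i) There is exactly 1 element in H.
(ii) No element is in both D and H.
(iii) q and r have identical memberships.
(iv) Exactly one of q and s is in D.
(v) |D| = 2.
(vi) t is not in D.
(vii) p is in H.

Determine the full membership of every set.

From (vi): t ∉ D.
From (vii): p ∈ H.
(i): H already has 1, so the rest are out.
(ii) (disjoint): p ∉ D.
Suppose q ∉ D: no assignment then satisfies all the clues, so q ∈ D.

D = {q, r}; H = {p}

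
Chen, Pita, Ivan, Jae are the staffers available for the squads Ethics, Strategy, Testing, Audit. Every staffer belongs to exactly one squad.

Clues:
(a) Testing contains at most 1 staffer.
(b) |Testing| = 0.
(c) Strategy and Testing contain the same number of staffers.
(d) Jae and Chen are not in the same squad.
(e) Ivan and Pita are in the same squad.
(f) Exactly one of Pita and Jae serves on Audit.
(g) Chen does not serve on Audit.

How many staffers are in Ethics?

3

From (g): Chen ∉ Audit.
(b): Testing already has 0, so the rest are out.
Suppose Chen ∉ Ethics: no assignment then satisfies all the clues, so Chen ∈ Ethics.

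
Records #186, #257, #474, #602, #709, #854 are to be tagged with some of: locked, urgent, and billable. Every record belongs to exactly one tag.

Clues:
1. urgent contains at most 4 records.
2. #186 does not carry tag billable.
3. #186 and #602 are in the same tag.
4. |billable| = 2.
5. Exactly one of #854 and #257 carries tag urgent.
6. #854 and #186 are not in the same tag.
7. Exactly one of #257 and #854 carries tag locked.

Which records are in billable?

From (2): #186 ∉ billable.
(3): #602 matches #186: #602 ∉ billable.
Suppose #257 ∈ billable: no assignment then satisfies all the clues, so #257 ∉ billable.

billable = {#474, #709}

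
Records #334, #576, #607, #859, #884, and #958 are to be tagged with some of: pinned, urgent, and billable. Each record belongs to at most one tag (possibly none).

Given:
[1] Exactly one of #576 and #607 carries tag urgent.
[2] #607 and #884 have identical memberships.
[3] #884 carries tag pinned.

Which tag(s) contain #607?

#607: pinned

From (3): #884 ∈ pinned.
(2): #607 matches #884: #607 ∈ pinned.
(1) (exactly one): #576 ∈ urgent.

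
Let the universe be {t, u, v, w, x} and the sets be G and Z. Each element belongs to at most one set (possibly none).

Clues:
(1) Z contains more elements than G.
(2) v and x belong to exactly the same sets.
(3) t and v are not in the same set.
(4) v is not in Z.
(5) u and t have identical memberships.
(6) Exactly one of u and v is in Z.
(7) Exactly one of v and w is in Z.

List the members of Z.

From (4): v ∉ Z.
(2): x matches v: x ∉ Z.
(6) (exactly one): u ∈ Z.
(7) (exactly one): w ∈ Z.
(5): t matches u: t ∉ G.
(5): t matches u: t ∈ Z.

Z = {t, u, w}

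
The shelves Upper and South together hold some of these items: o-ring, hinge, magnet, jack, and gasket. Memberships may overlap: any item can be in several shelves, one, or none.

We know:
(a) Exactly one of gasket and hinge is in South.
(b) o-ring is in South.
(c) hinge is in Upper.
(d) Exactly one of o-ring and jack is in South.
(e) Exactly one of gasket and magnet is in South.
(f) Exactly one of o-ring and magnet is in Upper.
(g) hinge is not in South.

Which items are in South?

South = {gasket, o-ring}

From (b): o-ring ∈ South.
From (c): hinge ∈ Upper.
From (g): hinge ∉ South.
(a) (exactly one): gasket ∈ South.
(d) (exactly one): jack ∉ South.
(e) (exactly one): magnet ∉ South.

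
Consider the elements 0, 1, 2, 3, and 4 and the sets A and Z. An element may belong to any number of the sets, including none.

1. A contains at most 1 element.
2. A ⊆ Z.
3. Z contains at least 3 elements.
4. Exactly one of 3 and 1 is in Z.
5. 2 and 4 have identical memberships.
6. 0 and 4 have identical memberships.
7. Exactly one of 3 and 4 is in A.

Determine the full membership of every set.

A = {3}; Z = {0, 2, 3, 4}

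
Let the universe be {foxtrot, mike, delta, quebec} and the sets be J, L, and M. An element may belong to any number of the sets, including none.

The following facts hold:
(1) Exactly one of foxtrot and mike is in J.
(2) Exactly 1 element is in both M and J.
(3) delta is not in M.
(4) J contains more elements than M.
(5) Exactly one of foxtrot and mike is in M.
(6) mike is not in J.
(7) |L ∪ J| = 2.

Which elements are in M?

M = {foxtrot}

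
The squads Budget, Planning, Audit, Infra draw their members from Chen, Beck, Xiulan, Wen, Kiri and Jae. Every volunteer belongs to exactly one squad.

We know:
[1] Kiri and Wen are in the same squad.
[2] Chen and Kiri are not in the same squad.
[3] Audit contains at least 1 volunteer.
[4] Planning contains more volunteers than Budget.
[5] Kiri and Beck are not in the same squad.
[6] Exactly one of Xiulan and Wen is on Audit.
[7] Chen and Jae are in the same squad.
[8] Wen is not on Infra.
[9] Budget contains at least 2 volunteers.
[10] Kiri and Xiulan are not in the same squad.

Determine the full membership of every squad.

Budget = {Kiri, Wen}; Planning = {Beck, Chen, Jae}; Audit = {Xiulan}; Infra = {}

From (8): Wen ∉ Infra.
(1): Kiri matches Wen: Kiri ∉ Infra.
Suppose Chen ∈ Budget: no assignment then satisfies all the clues, so Chen ∉ Budget.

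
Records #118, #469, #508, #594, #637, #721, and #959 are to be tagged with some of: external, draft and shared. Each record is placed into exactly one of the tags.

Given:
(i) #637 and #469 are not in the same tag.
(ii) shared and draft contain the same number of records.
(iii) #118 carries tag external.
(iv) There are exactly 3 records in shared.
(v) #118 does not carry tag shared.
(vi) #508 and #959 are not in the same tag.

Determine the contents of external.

external = {#118}

From (iii): #118 ∈ external.
Suppose #469 ∈ external: no assignment then satisfies all the clues, so #469 ∉ external.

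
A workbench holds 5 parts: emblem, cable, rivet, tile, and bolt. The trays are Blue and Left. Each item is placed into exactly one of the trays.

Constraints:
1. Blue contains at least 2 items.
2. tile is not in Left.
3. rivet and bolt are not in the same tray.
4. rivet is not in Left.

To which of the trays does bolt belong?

From (2): tile ∉ Left.
From (4): rivet ∉ Left.
Only one tray left: rivet ∈ Blue.
Only one tray left: tile ∈ Blue.
(3): bolt ∉ Blue.
Only one tray left: bolt ∈ Left.

bolt: Left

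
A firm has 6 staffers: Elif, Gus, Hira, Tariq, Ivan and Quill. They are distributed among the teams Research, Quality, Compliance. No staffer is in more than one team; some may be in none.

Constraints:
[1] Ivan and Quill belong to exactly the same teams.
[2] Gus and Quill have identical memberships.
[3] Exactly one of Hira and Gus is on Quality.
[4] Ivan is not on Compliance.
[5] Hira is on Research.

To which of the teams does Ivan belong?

From (4): Ivan ∉ Compliance.
From (5): Hira ∈ Research.
(1): Quill matches Ivan: Quill ∉ Compliance.
(2): Gus matches Quill: Gus ∉ Compliance.
(3) (exactly one): Gus ∈ Quality.
(2): Quill matches Gus: Quill ∉ Research.
(2): Quill matches Gus: Quill ∈ Quality.
(1): Ivan matches Quill: Ivan ∉ Research.
(1): Ivan matches Quill: Ivan ∈ Quality.

Ivan: Quality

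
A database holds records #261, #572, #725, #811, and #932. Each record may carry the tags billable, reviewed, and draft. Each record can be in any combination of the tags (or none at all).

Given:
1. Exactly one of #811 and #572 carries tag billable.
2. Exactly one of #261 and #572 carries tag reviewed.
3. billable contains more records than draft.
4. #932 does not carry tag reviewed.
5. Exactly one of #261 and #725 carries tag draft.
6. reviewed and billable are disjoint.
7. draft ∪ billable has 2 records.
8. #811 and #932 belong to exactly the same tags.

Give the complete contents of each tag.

billable = {#572, #725}; reviewed = {#261}; draft = {#725}

From (4): #932 ∉ reviewed.
(8): #811 matches #932: #811 ∉ reviewed.
Suppose #261 ∈ billable: no assignment then satisfies all the clues, so #261 ∉ billable.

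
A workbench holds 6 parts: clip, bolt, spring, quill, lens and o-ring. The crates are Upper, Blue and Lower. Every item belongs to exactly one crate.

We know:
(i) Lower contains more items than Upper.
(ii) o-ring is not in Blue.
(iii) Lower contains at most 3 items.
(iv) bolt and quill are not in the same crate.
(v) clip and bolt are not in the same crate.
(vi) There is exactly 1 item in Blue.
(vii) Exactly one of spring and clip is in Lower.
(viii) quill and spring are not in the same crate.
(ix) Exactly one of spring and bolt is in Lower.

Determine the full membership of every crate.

Upper = {clip, quill}; Blue = {bolt}; Lower = {lens, o-ring, spring}

From (ii): o-ring ∉ Blue.
Suppose clip ∉ Upper: no assignment then satisfies all the clues, so clip ∈ Upper.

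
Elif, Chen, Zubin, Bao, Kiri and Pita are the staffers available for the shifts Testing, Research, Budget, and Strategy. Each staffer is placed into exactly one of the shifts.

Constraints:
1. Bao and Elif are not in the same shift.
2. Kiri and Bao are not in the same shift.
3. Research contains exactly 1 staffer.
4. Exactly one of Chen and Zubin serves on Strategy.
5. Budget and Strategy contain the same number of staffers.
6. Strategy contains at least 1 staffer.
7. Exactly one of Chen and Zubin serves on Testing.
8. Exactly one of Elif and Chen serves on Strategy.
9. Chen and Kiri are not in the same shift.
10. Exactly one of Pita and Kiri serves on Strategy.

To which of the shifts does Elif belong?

Elif: Budget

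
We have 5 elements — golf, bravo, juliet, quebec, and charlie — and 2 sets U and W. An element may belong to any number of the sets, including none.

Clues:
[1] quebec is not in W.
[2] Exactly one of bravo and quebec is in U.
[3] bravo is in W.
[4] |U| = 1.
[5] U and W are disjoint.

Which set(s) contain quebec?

quebec: U

From (1): quebec ∉ W.
From (3): bravo ∈ W.
(5) (disjoint): bravo ∉ U.
(2) (exactly one): quebec ∈ U.
(4): U already has 1, so the rest are out.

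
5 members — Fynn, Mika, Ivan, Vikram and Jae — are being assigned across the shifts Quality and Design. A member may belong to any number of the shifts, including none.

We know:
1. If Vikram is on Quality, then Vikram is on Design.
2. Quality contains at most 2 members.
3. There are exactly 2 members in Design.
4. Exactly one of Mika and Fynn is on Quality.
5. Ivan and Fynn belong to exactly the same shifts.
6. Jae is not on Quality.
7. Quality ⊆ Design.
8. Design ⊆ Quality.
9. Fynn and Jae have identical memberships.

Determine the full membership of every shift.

Quality = {Mika, Vikram}; Design = {Mika, Vikram}

From (6): Jae ∉ Quality.
(8) contrapositive: Jae ∉ Design.
(9): Fynn matches Jae: Fynn ∉ Quality.
(9): Fynn matches Jae: Fynn ∉ Design.
(4) (exactly one): Mika ∈ Quality.
(5): Ivan matches Fynn: Ivan ∉ Quality.
(5): Ivan matches Fynn: Ivan ∉ Design.
(7) with Mika ∈ Quality: Mika ∈ Design.
(3): only 2 candidates remain for Design, so all are in.
(8) with Vikram ∈ Design: Vikram ∈ Quality.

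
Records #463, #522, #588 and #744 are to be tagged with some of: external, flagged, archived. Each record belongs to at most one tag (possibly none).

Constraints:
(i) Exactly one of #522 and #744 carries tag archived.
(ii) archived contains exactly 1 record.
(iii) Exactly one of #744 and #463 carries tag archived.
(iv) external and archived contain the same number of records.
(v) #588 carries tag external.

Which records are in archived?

archived = {#744}

From (v): #588 ∈ external.
Suppose #463 ∈ archived: no assignment then satisfies all the clues, so #463 ∉ archived.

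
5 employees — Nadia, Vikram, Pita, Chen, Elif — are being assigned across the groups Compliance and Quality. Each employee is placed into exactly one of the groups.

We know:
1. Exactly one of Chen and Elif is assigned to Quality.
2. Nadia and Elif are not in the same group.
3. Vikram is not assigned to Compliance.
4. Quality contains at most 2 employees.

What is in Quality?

Quality = {Elif, Vikram}

From (3): Vikram ∉ Compliance.
Only one group left: Vikram ∈ Quality.
Suppose Nadia ∈ Quality: no assignment then satisfies all the clues, so Nadia ∉ Quality.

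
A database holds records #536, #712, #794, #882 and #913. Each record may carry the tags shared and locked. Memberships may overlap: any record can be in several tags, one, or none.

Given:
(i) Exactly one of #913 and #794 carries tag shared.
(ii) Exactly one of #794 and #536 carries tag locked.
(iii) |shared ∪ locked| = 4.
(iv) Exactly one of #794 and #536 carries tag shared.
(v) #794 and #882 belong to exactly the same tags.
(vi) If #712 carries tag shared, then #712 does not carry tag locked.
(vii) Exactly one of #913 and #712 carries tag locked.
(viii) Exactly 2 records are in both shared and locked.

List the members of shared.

shared = {#712, #794, #882}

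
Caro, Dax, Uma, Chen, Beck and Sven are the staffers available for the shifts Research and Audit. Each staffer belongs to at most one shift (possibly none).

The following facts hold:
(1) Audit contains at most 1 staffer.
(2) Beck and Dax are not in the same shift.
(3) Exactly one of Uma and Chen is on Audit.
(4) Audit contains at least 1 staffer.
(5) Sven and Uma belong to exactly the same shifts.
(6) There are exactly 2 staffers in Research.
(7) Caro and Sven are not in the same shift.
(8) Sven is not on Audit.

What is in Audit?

From (8): Sven ∉ Audit.
(5): Uma matches Sven: Uma ∉ Audit.
(3) (exactly one): Chen ∈ Audit.
(1): Audit already has 1, so the rest are out.

Audit = {Chen}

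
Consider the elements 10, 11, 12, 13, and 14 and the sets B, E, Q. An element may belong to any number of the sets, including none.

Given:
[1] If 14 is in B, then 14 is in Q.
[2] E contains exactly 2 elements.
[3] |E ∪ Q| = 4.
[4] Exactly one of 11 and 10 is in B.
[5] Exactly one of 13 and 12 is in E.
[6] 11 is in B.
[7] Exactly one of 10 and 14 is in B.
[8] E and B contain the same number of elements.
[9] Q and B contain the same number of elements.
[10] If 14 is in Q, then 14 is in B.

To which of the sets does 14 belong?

From (6): 11 ∈ B.
(4) (exactly one): 10 ∉ B.
(7) (exactly one): 14 ∈ B.
(1): 14 ∈ Q.
Suppose 14 ∈ E: no assignment then satisfies all the clues, so 14 ∉ E.

14: B, Q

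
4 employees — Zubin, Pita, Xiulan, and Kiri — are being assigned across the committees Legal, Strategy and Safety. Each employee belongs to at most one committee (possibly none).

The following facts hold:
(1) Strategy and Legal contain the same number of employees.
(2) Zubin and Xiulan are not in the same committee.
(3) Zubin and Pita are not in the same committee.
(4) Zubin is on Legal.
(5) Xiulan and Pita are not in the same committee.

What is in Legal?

Legal = {Zubin}

From (4): Zubin ∈ Legal.
(2): Xiulan ∉ Legal.
(3): Pita ∉ Legal.
Suppose Kiri ∈ Legal: no assignment then satisfies all the clues, so Kiri ∉ Legal.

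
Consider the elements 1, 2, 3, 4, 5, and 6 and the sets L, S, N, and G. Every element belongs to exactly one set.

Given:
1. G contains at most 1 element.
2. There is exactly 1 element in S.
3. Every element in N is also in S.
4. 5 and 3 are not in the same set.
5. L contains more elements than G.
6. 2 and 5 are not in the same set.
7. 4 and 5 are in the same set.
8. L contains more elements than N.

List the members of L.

L = {1, 4, 5, 6}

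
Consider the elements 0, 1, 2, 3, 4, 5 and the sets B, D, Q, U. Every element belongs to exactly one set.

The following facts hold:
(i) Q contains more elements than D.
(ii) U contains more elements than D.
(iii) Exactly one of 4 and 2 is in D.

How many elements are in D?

1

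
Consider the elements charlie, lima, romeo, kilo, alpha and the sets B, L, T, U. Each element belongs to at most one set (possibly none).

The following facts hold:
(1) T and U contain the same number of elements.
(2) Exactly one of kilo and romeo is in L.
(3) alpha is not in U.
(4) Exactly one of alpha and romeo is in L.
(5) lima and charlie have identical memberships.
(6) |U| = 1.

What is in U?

U = {kilo}

From (3): alpha ∉ U.
Suppose charlie ∈ U: no assignment then satisfies all the clues, so charlie ∉ U.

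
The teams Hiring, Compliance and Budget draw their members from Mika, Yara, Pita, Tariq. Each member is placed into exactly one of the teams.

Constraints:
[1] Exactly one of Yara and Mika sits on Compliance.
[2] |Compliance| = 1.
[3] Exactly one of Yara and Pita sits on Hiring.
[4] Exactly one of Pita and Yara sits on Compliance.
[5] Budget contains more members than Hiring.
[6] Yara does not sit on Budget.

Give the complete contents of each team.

Hiring = {Pita}; Compliance = {Yara}; Budget = {Mika, Tariq}

From (6): Yara ∉ Budget.
Suppose Mika ∈ Hiring: no assignment then satisfies all the clues, so Mika ∉ Hiring.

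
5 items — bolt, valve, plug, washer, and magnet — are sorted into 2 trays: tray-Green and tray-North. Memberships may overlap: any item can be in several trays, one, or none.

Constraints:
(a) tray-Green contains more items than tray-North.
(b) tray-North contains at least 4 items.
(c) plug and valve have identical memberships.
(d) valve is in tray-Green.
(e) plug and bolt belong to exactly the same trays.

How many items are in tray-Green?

From (d): valve ∈ tray-Green.
(c): plug matches valve: plug ∈ tray-Green.
(e): bolt matches plug: bolt ∈ tray-Green.
Suppose bolt ∉ tray-North: no assignment then satisfies all the clues, so bolt ∈ tray-North.

5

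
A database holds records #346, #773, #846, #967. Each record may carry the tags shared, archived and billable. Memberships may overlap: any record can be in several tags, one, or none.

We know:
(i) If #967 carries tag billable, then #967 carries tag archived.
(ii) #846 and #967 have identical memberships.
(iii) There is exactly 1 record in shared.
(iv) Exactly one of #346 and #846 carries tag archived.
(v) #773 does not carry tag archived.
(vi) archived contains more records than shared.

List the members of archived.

archived = {#846, #967}

From (v): #773 ∉ archived.
Suppose #346 ∈ archived: no assignment then satisfies all the clues, so #346 ∉ archived.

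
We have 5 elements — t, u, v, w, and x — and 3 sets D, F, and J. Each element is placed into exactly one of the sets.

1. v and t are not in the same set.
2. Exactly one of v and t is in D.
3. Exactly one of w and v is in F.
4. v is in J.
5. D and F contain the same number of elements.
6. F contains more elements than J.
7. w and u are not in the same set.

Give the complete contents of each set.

D = {t, u}; F = {w, x}; J = {v}

From (4): v ∈ J.
(1): t ∉ J.
(2) (exactly one): t ∈ D.
(3) (exactly one): w ∈ F.
(7): u ∉ F.
Suppose u ∉ D: no assignment then satisfies all the clues, so u ∈ D.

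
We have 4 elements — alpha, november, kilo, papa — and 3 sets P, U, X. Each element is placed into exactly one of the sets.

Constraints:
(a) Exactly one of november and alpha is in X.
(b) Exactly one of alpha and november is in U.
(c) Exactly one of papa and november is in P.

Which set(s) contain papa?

papa: P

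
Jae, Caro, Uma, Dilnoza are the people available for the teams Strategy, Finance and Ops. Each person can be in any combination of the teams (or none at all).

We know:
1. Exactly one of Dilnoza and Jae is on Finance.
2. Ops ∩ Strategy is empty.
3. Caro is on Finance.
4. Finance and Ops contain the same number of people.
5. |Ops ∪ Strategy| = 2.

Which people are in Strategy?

Strategy = {}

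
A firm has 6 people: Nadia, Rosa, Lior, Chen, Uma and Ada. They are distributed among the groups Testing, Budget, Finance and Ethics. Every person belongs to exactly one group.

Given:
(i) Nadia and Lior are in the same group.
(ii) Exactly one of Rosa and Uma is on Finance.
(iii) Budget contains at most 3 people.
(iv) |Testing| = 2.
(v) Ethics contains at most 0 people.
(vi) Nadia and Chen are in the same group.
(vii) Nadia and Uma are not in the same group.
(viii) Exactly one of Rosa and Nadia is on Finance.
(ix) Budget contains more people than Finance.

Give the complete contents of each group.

Testing = {Ada, Uma}; Budget = {Chen, Lior, Nadia}; Finance = {Rosa}; Ethics = {}

(v): Ethics already has 0, so the rest are out.
Suppose Nadia ∈ Testing: no assignment then satisfies all the clues, so Nadia ∉ Testing.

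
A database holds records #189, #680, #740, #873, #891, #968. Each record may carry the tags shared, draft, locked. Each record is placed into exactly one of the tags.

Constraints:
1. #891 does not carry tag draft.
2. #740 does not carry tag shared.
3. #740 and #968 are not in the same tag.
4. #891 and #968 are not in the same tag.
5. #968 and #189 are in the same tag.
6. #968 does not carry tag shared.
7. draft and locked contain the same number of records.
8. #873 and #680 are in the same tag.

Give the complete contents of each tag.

shared = {#680, #873}; draft = {#189, #968}; locked = {#740, #891}

From (1): #891 ∉ draft.
From (2): #740 ∉ shared.
From (6): #968 ∉ shared.
(5): #189 matches #968: #189 ∉ shared.
Suppose #189 ∉ draft: no assignment then satisfies all the clues, so #189 ∈ draft.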